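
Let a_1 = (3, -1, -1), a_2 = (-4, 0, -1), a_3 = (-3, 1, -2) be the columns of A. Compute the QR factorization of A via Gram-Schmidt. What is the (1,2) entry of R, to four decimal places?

r_{12} = -3.3166

a_1 = (3, -1, -1); ‖a_1‖ = 3.3166, so e_1 = (0.9045, -0.3015, -0.3015).
r_{12} = e_1·a_2 = -3.3166.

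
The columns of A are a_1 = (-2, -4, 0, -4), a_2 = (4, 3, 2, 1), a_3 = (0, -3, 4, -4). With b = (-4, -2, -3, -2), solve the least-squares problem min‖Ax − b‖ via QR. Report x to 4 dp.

a_1 = (-2, -4, 0, -4); ‖a_1‖ = 6.0000, so q_1 = (-0.3333, -0.6667, 0.0000, -0.6667).
q_1·a_2 = (-0.3333)·4 + (-0.6667)·3 + 0.0000·2 + (-0.6667)·1 = -4.0000.
u_2 = a_2 + 4.0000·q_1 = (2.6667, 0.3333, 2.0000, -1.6667).
‖u_2‖ = 3.7417, so q_2 = (0.7127, 0.0891, 0.5345, -0.4454).
q_1·a_3 = (-0.3333)·0 + (-0.6667)·(-3) + 0.0000·4 + (-0.6667)·(-4) = 4.6667; q_2·a_3 = 0.7127·0 + 0.0891·(-3) + 0.5345·4 + (-0.4454)·(-4) = 3.6526.
u_3 = a_3 − 4.6667·q_1 − 3.6526·q_2 = (-1.0476, -0.2143, 2.0476, 0.7381).
‖u_3‖ = 2.4251, so q_3 = (-0.4320, -0.0884, 0.8444, 0.3044).
Qᵀb = (4.0000, -3.7417, -1.2371).
Back-substitute: x_3 = -1.2371/2.4251 = -0.5101.
x_2 = (-3.7417 − 3.6526·(-0.5101))/3.7417 = -0.5020.
x_1 = (4.0000 + 4.0000·(-0.5020) − 4.6667·(-0.5101))/6.0000 = 0.7287.

x = (0.7287, -0.5020, -0.5101)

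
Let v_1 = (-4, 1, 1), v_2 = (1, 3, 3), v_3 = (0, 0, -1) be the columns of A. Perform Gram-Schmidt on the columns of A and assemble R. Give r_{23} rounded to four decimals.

q_1 = v_1/‖v_1‖ = (-4, 1, 1)/4.2426 = (-0.9428, 0.2357, 0.2357).
r_{12} = q_1·v_2 = 0.4714.
u_2 = v_2 − 0.4714·q_1 = (1.4444, 2.8889, 2.8889).
‖u_2‖ = 4.3333, so q_2 = (0.3333, 0.6667, 0.6667).
r_{23} = q_2·v_3 = -0.6667.

r_{23} = -0.6667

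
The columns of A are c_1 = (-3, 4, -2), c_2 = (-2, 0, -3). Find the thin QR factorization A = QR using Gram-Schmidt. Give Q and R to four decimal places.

Q = [[-0.5571, -0.2676], [0.7428, -0.5839], [-0.3714, -0.7664]], R = [[5.3852, 2.2283], [0.0000, 2.8345]]

c_1 = (-3, 4, -2); ‖c_1‖ = 5.3852, so q_1 = (-0.5571, 0.7428, -0.3714).
q_1·c_2 = (-0.5571)·(-2) + 0.7428·0 + (-0.3714)·(-3) = 2.2283.
u_2 = c_2 − 2.2283·q_1 = (-0.7586, -1.6552, -2.1724).
‖u_2‖ = 2.8345, so q_2 = (-0.2676, -0.5839, -0.7664).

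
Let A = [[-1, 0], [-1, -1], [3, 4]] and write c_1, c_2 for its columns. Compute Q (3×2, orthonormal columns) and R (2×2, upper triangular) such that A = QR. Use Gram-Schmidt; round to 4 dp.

q_1 = c_1/‖c_1‖ = (-1, -1, 3)/3.3166 = (-0.3015, -0.3015, 0.9045).
r_{12} = q_1·c_2 = 3.9196.
u_2 = c_2 − 3.9196·q_1 = (1.1818, 0.1818, 0.4545).
‖u_2‖ = 1.2792, so q_2 = (0.9239, 0.1421, 0.3553).

Q = [[-0.3015, 0.9239], [-0.3015, 0.1421], [0.9045, 0.3553]], R = [[3.3166, 3.9196], [0.0000, 1.2792]]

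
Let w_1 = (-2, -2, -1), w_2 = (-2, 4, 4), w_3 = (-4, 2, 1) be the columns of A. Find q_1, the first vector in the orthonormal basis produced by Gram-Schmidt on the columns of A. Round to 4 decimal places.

q_1 = w_1/‖w_1‖ = (-2, -2, -1)/3.0000 = (-0.6667, -0.6667, -0.3333).

q_1 = (-0.6667, -0.6667, -0.3333)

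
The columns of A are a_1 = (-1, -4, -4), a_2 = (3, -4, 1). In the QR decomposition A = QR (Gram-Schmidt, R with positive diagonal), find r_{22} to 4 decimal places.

r_{22} = 4.8524

a_1 = (-1, -4, -4); ‖a_1‖ = 5.7446, so e_1 = (-0.1741, -0.6963, -0.6963).
e_1·a_2 = (-0.1741)·3 + (-0.6963)·(-4) + (-0.6963)·1 = 1.5667.
u_2 = a_2 − 1.5667·e_1 = (3.2727, -2.9091, 2.0909).
r_{22} = ‖u_2‖ = 4.8524.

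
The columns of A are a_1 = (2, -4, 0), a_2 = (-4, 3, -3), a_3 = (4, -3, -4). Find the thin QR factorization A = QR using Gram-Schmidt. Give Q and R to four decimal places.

Q = [[0.4472, -0.5345, 0.7171], [-0.8944, -0.2673, 0.3586], [0.0000, -0.8018, -0.5976]], R = [[4.4721, -4.4721, 4.4721], [0.0000, 3.7417, 1.8708], [0.0000, 0.0000, 4.1833]]

a_1 = (2, -4, 0); ‖a_1‖ = 4.4721, so e_1 = (0.4472, -0.8944, 0.0000).
e_1·a_2 = 0.4472·(-4) + (-0.8944)·3 + 0.0000·(-3) = -4.4721.
u_2 = a_2 + 4.4721·e_1 = (-2.0000, -1.0000, -3.0000).
‖u_2‖ = 3.7417, so e_2 = (-0.5345, -0.2673, -0.8018).
e_1·a_3 = 0.4472·4 + (-0.8944)·(-3) + 0.0000·(-4) = 4.4721; e_2·a_3 = (-0.5345)·4 + (-0.2673)·(-3) + (-0.8018)·(-4) = 1.8708.
u_3 = a_3 − 4.4721·e_1 − 1.8708·e_2 = (3.0000, 1.5000, -2.5000).
‖u_3‖ = 4.1833, so e_3 = (0.7171, 0.3586, -0.5976).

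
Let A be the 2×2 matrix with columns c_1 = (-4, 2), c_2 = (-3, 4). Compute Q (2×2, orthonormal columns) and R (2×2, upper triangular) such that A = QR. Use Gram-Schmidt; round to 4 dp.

e_1 = c_1/‖c_1‖ = (-4, 2)/4.4721 = (-0.8944, 0.4472).
r_{12} = e_1·c_2 = 4.4721.
u_2 = c_2 − 4.4721·e_1 = (1.0000, 2.0000).
‖u_2‖ = 2.2361, so e_2 = (0.4472, 0.8944).

Q = [[-0.8944, 0.4472], [0.4472, 0.8944]], R = [[4.4721, 4.4721], [0.0000, 2.2361]]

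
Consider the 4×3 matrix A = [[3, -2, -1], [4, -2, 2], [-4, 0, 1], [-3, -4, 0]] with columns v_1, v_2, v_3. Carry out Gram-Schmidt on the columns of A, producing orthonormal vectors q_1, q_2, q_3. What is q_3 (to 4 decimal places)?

q_3 = (-0.5033, 0.7334, 0.4423, -0.1151)

q_1 = v_1/‖v_1‖ = (3, 4, -4, -3)/7.0711 = (0.4243, 0.5657, -0.5657, -0.4243).
r_{12} = q_1·v_2 = -0.2828.
u_2 = v_2 + 0.2828·q_1 = (-1.8800, -1.8400, -0.1600, -4.1200).
‖u_2‖ = 4.8908, so q_2 = (-0.3844, -0.3762, -0.0327, -0.8424).
r_{13} = q_1·v_3 = 0.1414; r_{23} = q_2·v_3 = -0.4008.
u_3 = v_3 − 0.1414·q_1 + 0.4008·q_2 = (-1.2140, 1.7692, 1.0669, -0.2776).
‖u_3‖ = 2.4123, so q_3 = (-0.5033, 0.7334, 0.4423, -0.1151).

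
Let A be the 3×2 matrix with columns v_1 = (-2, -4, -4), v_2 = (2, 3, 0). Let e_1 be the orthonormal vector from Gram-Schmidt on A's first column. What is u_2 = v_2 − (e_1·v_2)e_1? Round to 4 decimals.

e_1 = v_1/‖v_1‖ = (-2, -4, -4)/6.0000 = (-0.3333, -0.6667, -0.6667).
r_{12} = e_1·v_2 = -2.6667.
u_2 = v_2 + 2.6667·e_1 = (1.1111, 1.2222, -1.7778).

u_2 = (1.1111, 1.2222, -1.7778)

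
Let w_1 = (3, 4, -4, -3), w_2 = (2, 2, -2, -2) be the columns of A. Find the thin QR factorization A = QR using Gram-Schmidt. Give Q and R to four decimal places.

w_1 = (3, 4, -4, -3); ‖w_1‖ = 7.0711, so e_1 = (0.4243, 0.5657, -0.5657, -0.4243).
e_1·w_2 = 0.4243·2 + 0.5657·2 + (-0.5657)·(-2) + (-0.4243)·(-2) = 3.9598.
u_2 = w_2 − 3.9598·e_1 = (0.3200, -0.2400, 0.2400, -0.3200).
‖u_2‖ = 0.5657, so e_2 = (0.5657, -0.4243, 0.4243, -0.5657).

Q = [[0.4243, 0.5657], [0.5657, -0.4243], [-0.5657, 0.4243], [-0.4243, -0.5657]], R = [[7.0711, 3.9598], [0.0000, 0.5657]]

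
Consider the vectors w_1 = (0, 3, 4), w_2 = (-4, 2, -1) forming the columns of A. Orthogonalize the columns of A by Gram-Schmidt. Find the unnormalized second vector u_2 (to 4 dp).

w_1 = (0, 3, 4); ‖w_1‖ = 5.0000, so q_1 = (0.0000, 0.6000, 0.8000).
q_1·w_2 = 0.0000·(-4) + 0.6000·2 + 0.8000·(-1) = 0.4000.
u_2 = w_2 − 0.4000·q_1 = (-4.0000, 1.7600, -1.3200).

u_2 = (-4.0000, 1.7600, -1.3200)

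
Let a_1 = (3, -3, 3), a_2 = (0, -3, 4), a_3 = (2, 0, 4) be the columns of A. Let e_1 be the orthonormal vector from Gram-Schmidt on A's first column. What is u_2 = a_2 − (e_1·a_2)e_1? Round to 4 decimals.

u_2 = (-2.3333, -0.6667, 1.6667)

a_1 = (3, -3, 3); ‖a_1‖ = 5.1962, so e_1 = (0.5774, -0.5774, 0.5774).
e_1·a_2 = 0.5774·0 + (-0.5774)·(-3) + 0.5774·4 = 4.0415.
u_2 = a_2 − 4.0415·e_1 = (-2.3333, -0.6667, 1.6667).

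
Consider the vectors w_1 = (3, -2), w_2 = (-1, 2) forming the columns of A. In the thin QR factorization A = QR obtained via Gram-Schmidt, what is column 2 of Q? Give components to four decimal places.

q_2 = (0.5547, 0.8321)

w_1 = (3, -2); ‖w_1‖ = 3.6056, so q_1 = (0.8321, -0.5547).
q_1·w_2 = 0.8321·(-1) + (-0.5547)·2 = -1.9415.
u_2 = w_2 + 1.9415·q_1 = (0.6154, 0.9231).
‖u_2‖ = 1.1094, so q_2 = (0.5547, 0.8321).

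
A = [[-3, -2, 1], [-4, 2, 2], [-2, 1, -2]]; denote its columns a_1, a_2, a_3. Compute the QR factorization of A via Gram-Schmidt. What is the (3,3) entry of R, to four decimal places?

r_{33} = 2.6833

e_1 = a_1/‖a_1‖ = (-3, -4, -2)/5.3852 = (-0.5571, -0.7428, -0.3714).
r_{12} = e_1·a_2 = -0.7428.
u_2 = a_2 + 0.7428·e_1 = (-2.4138, 1.4483, 0.7241).
‖u_2‖ = 2.9066, so e_2 = (-0.8305, 0.4983, 0.2491).
r_{13} = e_1·a_3 = -1.2999; r_{23} = e_2·a_3 = -0.3322.
u_3 = a_3 + 1.2999·e_1 + 0.3322·e_2 = (0.0000, 1.2000, -2.4000).
r_{33} = ‖u_3‖ = 2.6833.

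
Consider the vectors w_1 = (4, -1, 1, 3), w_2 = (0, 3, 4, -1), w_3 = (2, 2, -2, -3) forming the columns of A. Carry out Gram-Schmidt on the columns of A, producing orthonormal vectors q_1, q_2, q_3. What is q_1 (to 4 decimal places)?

w_1 = (4, -1, 1, 3); ‖w_1‖ = 5.1962, so q_1 = (0.7698, -0.1925, 0.1925, 0.5774).

q_1 = (0.7698, -0.1925, 0.1925, 0.5774)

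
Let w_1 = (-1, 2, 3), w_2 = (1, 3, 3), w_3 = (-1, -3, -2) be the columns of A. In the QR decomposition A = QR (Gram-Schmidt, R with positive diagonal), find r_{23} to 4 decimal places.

r_{23} = -2.2361

q_1 = w_1/‖w_1‖ = (-1, 2, 3)/3.7417 = (-0.2673, 0.5345, 0.8018).
r_{12} = q_1·w_2 = 3.7417.
u_2 = w_2 − 3.7417·q_1 = (2.0000, 1.0000, 0.0000).
‖u_2‖ = 2.2361, so q_2 = (0.8944, 0.4472, 0.0000).
r_{23} = q_2·w_3 = -2.2361.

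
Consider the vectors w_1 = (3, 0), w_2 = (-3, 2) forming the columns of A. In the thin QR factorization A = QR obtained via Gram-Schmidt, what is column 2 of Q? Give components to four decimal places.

q_1 = w_1/‖w_1‖ = (3, 0)/3.0000 = (1.0000, 0.0000).
r_{12} = q_1·w_2 = -3.0000.
u_2 = w_2 + 3.0000·q_1 = (0.0000, 2.0000).
‖u_2‖ = 2.0000, so q_2 = (0.0000, 1.0000).

q_2 = (0.0000, 1.0000)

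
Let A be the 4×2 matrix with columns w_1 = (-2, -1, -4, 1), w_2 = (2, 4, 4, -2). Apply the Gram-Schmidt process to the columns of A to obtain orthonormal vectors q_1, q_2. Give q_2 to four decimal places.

w_1 = (-2, -1, -4, 1); ‖w_1‖ = 4.6904, so q_1 = (-0.4264, -0.2132, -0.8528, 0.2132).
q_1·w_2 = (-0.4264)·2 + (-0.2132)·4 + (-0.8528)·4 + 0.2132·(-2) = -5.5432.
u_2 = w_2 + 5.5432·q_1 = (-0.3636, 2.8182, -0.7273, -0.8182).
‖u_2‖ = 3.0451, so q_2 = (-0.1194, 0.9255, -0.2388, -0.2687).

q_2 = (-0.1194, 0.9255, -0.2388, -0.2687)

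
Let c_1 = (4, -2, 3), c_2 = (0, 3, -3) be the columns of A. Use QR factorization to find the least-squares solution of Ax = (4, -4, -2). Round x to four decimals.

c_1 = (4, -2, 3); ‖c_1‖ = 5.3852, so e_1 = (0.7428, -0.3714, 0.5571).
e_1·c_2 = 0.7428·0 + (-0.3714)·3 + 0.5571·(-3) = -2.7854.
u_2 = c_2 + 2.7854·e_1 = (2.0690, 1.9655, -1.4483).
‖u_2‖ = 3.2002, so e_2 = (0.6465, 0.6142, -0.4526).
Qᵀb = (3.3425, 1.0344).
Back-substitute: x_2 = 1.0344/3.2002 = 0.3232.
x_1 = (3.3425 + 2.7854·0.3232)/5.3852 = 0.7879.

x = (0.7879, 0.3232)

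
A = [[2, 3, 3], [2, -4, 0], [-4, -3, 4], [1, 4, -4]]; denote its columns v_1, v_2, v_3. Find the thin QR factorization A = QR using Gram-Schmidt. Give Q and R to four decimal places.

Q = [[0.4000, 0.2895, 0.8402], [0.4000, -0.7885, -0.0428], [-0.8000, -0.1170, 0.2836], [0.2000, 0.5298, -0.4602]], R = [[5.0000, 2.8000, -2.8000], [0.0000, 6.4931, -1.7188], [0.0000, 0.0000, 5.4960]]

v_1 = (2, 2, -4, 1); ‖v_1‖ = 5.0000, so e_1 = (0.4000, 0.4000, -0.8000, 0.2000).
e_1·v_2 = 0.4000·3 + 0.4000·(-4) + (-0.8000)·(-3) + 0.2000·4 = 2.8000.
u_2 = v_2 − 2.8000·e_1 = (1.8800, -5.1200, -0.7600, 3.4400).
‖u_2‖ = 6.4931, so e_2 = (0.2895, -0.7885, -0.1170, 0.5298).
e_1·v_3 = 0.4000·3 + 0.4000·0 + (-0.8000)·4 + 0.2000·(-4) = -2.8000; e_2·v_3 = 0.2895·3 + (-0.7885)·0 + (-0.1170)·4 + 0.5298·(-4) = -1.7188.
u_3 = v_3 + 2.8000·e_1 + 1.7188·e_2 = (4.6176, -0.2353, 1.5588, -2.5294).
‖u_3‖ = 5.4960, so e_3 = (0.8402, -0.0428, 0.2836, -0.4602).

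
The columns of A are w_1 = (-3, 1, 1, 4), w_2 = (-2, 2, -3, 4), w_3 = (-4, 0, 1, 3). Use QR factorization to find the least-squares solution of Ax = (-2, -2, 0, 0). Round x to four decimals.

x = (-1.3084, 0.0392, 1.5401)

q_1 = w_1/‖w_1‖ = (-3, 1, 1, 4)/5.1962 = (-0.5774, 0.1925, 0.1925, 0.7698).
r_{12} = q_1·w_2 = 4.0415.
u_2 = w_2 − 4.0415·q_1 = (0.3333, 1.2222, -3.7778, 0.8889).
‖u_2‖ = 4.0825, so q_2 = (0.0816, 0.2994, -0.9254, 0.2177).
r_{13} = q_1·w_3 = 4.8113; r_{23} = q_2·w_3 = -0.5988.
u_3 = w_3 − 4.8113·q_1 + 0.5988·q_2 = (-1.1733, -0.7467, -0.4800, -0.5733).
‖u_3‖ = 1.5790, so q_3 = (-0.7431, -0.4729, -0.3040, -0.3631).
Qᵀb = (0.7698, -0.7621, 2.4319).
Back-substitute: x_3 = 2.4319/1.5790 = 1.5401.
x_2 = (-0.7621 + 0.5988·1.5401)/4.0825 = 0.0392.
x_1 = (0.7698 − 4.0415·0.0392 − 4.8113·1.5401)/5.1962 = -1.3084.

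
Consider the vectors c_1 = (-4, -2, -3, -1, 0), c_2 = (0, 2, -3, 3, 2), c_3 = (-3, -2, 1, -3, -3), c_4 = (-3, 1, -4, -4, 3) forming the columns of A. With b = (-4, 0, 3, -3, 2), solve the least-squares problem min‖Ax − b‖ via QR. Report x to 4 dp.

x = (-0.2020, -0.4647, 0.2504, 0.4994)

c_1 = (-4, -2, -3, -1, 0); ‖c_1‖ = 5.4772, so e_1 = (-0.7303, -0.3651, -0.5477, -0.1826, 0.0000).
e_1·c_2 = (-0.7303)·0 + (-0.3651)·2 + (-0.5477)·(-3) + (-0.1826)·3 + 0.0000·2 = 0.3651.
u_2 = c_2 − 0.3651·e_1 = (0.2667, 2.1333, -2.8000, 3.0667, 2.0000).
‖u_2‖ = 5.0859, so e_2 = (0.0524, 0.4195, -0.5505, 0.6030, 0.3932).
e_1·c_3 = (-0.7303)·(-3) + (-0.3651)·(-2) + (-0.5477)·1 + (-0.1826)·(-3) + 0.0000·(-3) = 2.9212; e_2·c_3 = 0.0524·(-3) + 0.4195·(-2) + (-0.5505)·1 + 0.6030·(-3) + 0.3932·(-3) = -4.5354.
u_3 = c_3 − 2.9212·e_1 + 4.5354·e_2 = (-0.6289, 0.9691, 0.1031, 0.2680, -1.2165).
‖u_3‖ = 1.7020, so e_3 = (-0.3695, 0.5694, 0.0606, 0.1575, -0.7147).
e_1·c_4 = (-0.7303)·(-3) + (-0.3651)·1 + (-0.5477)·(-4) + (-0.1826)·(-4) + 0.0000·3 = 4.7469; e_2·c_4 = 0.0524·(-3) + 0.4195·1 + (-0.5505)·(-4) + 0.6030·(-4) + 0.3932·3 = 1.2322; e_3·c_4 = (-0.3695)·(-3) + 0.5694·1 + 0.0606·(-4) + 0.1575·(-4) + (-0.7147)·3 = -1.3386.
u_4 = c_4 − 4.7469·e_1 − 1.2322·e_2 + 1.3386·e_3 = (-0.0925, 2.9786, -0.6406, -3.6655, 1.5587).
‖u_4‖ = 5.0156, so e_4 = (-0.0184, 0.5939, -0.1277, -0.7308, 0.3108).
Qᵀb = (1.8257, -2.8838, -0.2423, 2.5046).
Back-substitute: x_4 = 2.5046/5.0156 = 0.4994.
x_3 = (-0.2423 + 1.3386·0.4994)/1.7020 = 0.2504.
x_2 = (-2.8838 + 4.5354·0.2504 − 1.2322·0.4994)/5.0859 = -0.4647.
x_1 = (1.8257 − 0.3651·(-0.4647) − 2.9212·0.2504 − 4.7469·0.4994)/5.4772 = -0.2020.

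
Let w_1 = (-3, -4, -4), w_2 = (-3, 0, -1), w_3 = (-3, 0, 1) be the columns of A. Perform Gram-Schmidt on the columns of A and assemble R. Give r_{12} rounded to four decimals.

w_1 = (-3, -4, -4); ‖w_1‖ = 6.4031, so e_1 = (-0.4685, -0.6247, -0.6247).
r_{12} = e_1·w_2 = 2.0303.

r_{12} = 2.0303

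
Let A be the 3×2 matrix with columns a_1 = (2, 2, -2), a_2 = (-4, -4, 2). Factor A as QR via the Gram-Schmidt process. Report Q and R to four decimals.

a_1 = (2, 2, -2); ‖a_1‖ = 3.4641, so q_1 = (0.5774, 0.5774, -0.5774).
q_1·a_2 = 0.5774·(-4) + 0.5774·(-4) + (-0.5774)·2 = -5.7735.
u_2 = a_2 + 5.7735·q_1 = (-0.6667, -0.6667, -1.3333).
‖u_2‖ = 1.6330, so q_2 = (-0.4082, -0.4082, -0.8165).

Q = [[0.5774, -0.4082], [0.5774, -0.4082], [-0.5774, -0.8165]], R = [[3.4641, -5.7735], [0.0000, 1.6330]]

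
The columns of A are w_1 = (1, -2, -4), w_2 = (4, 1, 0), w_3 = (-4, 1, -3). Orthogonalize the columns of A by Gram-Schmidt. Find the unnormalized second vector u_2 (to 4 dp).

u_2 = (3.9048, 1.1905, 0.3810)

w_1 = (1, -2, -4); ‖w_1‖ = 4.5826, so e_1 = (0.2182, -0.4364, -0.8729).
e_1·w_2 = 0.2182·4 + (-0.4364)·1 + (-0.8729)·0 = 0.4364.
u_2 = w_2 − 0.4364·e_1 = (3.9048, 1.1905, 0.3810).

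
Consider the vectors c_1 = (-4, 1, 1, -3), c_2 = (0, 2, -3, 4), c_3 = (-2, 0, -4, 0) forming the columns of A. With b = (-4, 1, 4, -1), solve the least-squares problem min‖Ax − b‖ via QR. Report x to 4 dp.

x = (1.2467, 0.4587, -0.9246)

c_1 = (-4, 1, 1, -3); ‖c_1‖ = 5.1962, so q_1 = (-0.7698, 0.1925, 0.1925, -0.5774).
q_1·c_2 = (-0.7698)·0 + 0.1925·2 + 0.1925·(-3) + (-0.5774)·4 = -2.5019.
u_2 = c_2 + 2.5019·q_1 = (-1.9259, 2.4815, -2.5185, 2.5556).
‖u_2‖ = 4.7687, so q_2 = (-0.4039, 0.5204, -0.5281, 0.5359).
q_1·c_3 = (-0.7698)·(-2) + 0.1925·0 + 0.1925·(-4) + (-0.5774)·0 = 0.7698; q_2·c_3 = (-0.4039)·(-2) + 0.5204·0 + (-0.5281)·(-4) + 0.5359·0 = 2.9203.
u_3 = c_3 − 0.7698·q_1 − 2.9203·q_2 = (-0.2280, -1.6678, -2.6059, -1.1205).
‖u_3‖ = 3.2984, so q_3 = (-0.0691, -0.5056, -0.7900, -0.3397).
Qᵀb = (4.6188, -0.5126, -3.0495).
Back-substitute: x_3 = -3.0495/3.2984 = -0.9246.
x_2 = (-0.5126 − 2.9203·(-0.9246))/4.7687 = 0.4587.
x_1 = (4.6188 + 2.5019·0.4587 − 0.7698·(-0.9246))/5.1962 = 1.2467.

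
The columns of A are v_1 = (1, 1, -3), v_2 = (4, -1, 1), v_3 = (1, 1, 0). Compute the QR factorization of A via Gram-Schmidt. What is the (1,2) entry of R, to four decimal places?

r_{12} = 0.0000

v_1 = (1, 1, -3); ‖v_1‖ = 3.3166, so e_1 = (0.3015, 0.3015, -0.9045).
r_{12} = e_1·v_2 = 0.0000.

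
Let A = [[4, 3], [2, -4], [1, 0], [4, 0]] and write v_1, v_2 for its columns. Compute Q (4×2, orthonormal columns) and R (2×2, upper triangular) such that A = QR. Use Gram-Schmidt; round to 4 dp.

v_1 = (4, 2, 1, 4); ‖v_1‖ = 6.0828, so e_1 = (0.6576, 0.3288, 0.1644, 0.6576).
e_1·v_2 = 0.6576·3 + 0.3288·(-4) + 0.1644·0 + 0.6576·0 = 0.6576.
u_2 = v_2 − 0.6576·e_1 = (2.5676, -4.2162, -0.1081, -0.4324).
‖u_2‖ = 4.9566, so e_2 = (0.5180, -0.8506, -0.0218, -0.0872).

Q = [[0.6576, 0.5180], [0.3288, -0.8506], [0.1644, -0.0218], [0.6576, -0.0872]], R = [[6.0828, 0.6576], [0.0000, 4.9566]]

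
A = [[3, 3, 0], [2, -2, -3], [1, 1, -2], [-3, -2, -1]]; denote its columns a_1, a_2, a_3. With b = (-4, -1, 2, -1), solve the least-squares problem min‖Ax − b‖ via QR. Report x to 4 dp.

a_1 = (3, 2, 1, -3); ‖a_1‖ = 4.7958, so e_1 = (0.6255, 0.4170, 0.2085, -0.6255).
e_1·a_2 = 0.6255·3 + 0.4170·(-2) + 0.2085·1 + (-0.6255)·(-2) = 2.5022.
u_2 = a_2 − 2.5022·e_1 = (1.4348, -3.0435, 0.4783, -0.4348).
‖u_2‖ = 3.4262, so e_2 = (0.4188, -0.8883, 0.1396, -0.1269).
e_1·a_3 = 0.6255·0 + 0.4170·(-3) + 0.2085·(-2) + (-0.6255)·(-1) = -1.0426; e_2·a_3 = 0.4188·0 + (-0.8883)·(-3) + 0.1396·(-2) + (-0.1269)·(-1) = 2.5126.
u_3 = a_3 + 1.0426·e_1 − 2.5126·e_2 = (-0.4000, -0.3333, -2.1333, -1.3333).
‖u_3‖ = 2.5690, so e_3 = (-0.1557, -0.1297, -0.8304, -0.5190).
Qᵀb = (-1.8766, -0.3807, -0.3892).
Back-substitute: x_3 = -0.3892/2.5690 = -0.1515.
x_2 = (-0.3807 − 2.5126·(-0.1515))/3.4262 = 0.0000.
x_1 = (-1.8766 − 2.5022·0.0000 + 1.0426·(-0.1515))/4.7958 = -0.4242.

x = (-0.4242, 0.0000, -0.1515)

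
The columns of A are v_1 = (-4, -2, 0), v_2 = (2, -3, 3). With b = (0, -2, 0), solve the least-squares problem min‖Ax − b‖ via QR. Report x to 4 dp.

x = (0.2294, 0.2936)

e_1 = v_1/‖v_1‖ = (-4, -2, 0)/4.4721 = (-0.8944, -0.4472, 0.0000).
r_{12} = e_1·v_2 = -0.4472.
u_2 = v_2 + 0.4472·e_1 = (1.6000, -3.2000, 3.0000).
‖u_2‖ = 4.6690, so e_2 = (0.3427, -0.6854, 0.6425).
Qᵀb = (0.8944, 1.3707).
Back-substitute: x_2 = 1.3707/4.6690 = 0.2936.
x_1 = (0.8944 + 0.4472·0.2936)/4.4721 = 0.2294.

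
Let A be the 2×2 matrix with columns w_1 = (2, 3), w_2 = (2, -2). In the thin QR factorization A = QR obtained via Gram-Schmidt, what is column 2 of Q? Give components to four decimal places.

e_1 = w_1/‖w_1‖ = (2, 3)/3.6056 = (0.5547, 0.8321).
r_{12} = e_1·w_2 = -0.5547.
u_2 = w_2 + 0.5547·e_1 = (2.3077, -1.5385).
‖u_2‖ = 2.7735, so e_2 = (0.8321, -0.5547).

e_2 = (0.8321, -0.5547)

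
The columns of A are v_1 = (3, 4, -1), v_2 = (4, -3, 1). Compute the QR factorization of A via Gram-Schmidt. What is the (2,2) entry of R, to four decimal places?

r_{22} = 5.0952

v_1 = (3, 4, -1); ‖v_1‖ = 5.0990, so q_1 = (0.5883, 0.7845, -0.1961).
q_1·v_2 = 0.5883·4 + 0.7845·(-3) + (-0.1961)·1 = -0.1961.
u_2 = v_2 + 0.1961·q_1 = (4.1154, -2.8462, 0.9615).
r_{22} = ‖u_2‖ = 5.0952.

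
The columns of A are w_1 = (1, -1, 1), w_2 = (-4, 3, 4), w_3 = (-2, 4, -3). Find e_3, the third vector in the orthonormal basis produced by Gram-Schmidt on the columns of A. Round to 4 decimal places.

e_3 = (0.6556, 0.7493, 0.0937)

e_1 = w_1/‖w_1‖ = (1, -1, 1)/1.7321 = (0.5774, -0.5774, 0.5774).
r_{12} = e_1·w_2 = -1.7321.
u_2 = w_2 + 1.7321·e_1 = (-3.0000, 2.0000, 5.0000).
‖u_2‖ = 6.1644, so e_2 = (-0.4867, 0.3244, 0.8111).
r_{13} = e_1·w_3 = -5.1962; r_{23} = e_2·w_3 = -0.1622.
u_3 = w_3 + 5.1962·e_1 + 0.1622·e_2 = (0.9211, 1.0526, 0.1316).
‖u_3‖ = 1.4049, so e_3 = (0.6556, 0.7493, 0.0937).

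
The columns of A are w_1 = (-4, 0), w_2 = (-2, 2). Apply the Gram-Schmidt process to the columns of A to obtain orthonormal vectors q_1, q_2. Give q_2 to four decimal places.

w_1 = (-4, 0); ‖w_1‖ = 4.0000, so q_1 = (-1.0000, 0.0000).
q_1·w_2 = (-1.0000)·(-2) + 0.0000·2 = 2.0000.
u_2 = w_2 − 2.0000·q_1 = (0.0000, 2.0000).
‖u_2‖ = 2.0000, so q_2 = (0.0000, 1.0000).

q_2 = (0.0000, 1.0000)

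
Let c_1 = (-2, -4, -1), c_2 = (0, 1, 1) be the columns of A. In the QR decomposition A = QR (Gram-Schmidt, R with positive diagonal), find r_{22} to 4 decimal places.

c_1 = (-2, -4, -1); ‖c_1‖ = 4.5826, so e_1 = (-0.4364, -0.8729, -0.2182).
e_1·c_2 = (-0.4364)·0 + (-0.8729)·1 + (-0.2182)·1 = -1.0911.
u_2 = c_2 + 1.0911·e_1 = (-0.4762, 0.0476, 0.7619).
r_{22} = ‖u_2‖ = 0.8997.

r_{22} = 0.8997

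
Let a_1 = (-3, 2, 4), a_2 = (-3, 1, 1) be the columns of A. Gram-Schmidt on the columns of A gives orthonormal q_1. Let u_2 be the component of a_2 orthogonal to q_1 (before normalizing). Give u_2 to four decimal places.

u_2 = (-1.4483, -0.0345, -1.0690)

q_1 = a_1/‖a_1‖ = (-3, 2, 4)/5.3852 = (-0.5571, 0.3714, 0.7428).
r_{12} = q_1·a_2 = 2.7854.
u_2 = a_2 − 2.7854·q_1 = (-1.4483, -0.0345, -1.0690).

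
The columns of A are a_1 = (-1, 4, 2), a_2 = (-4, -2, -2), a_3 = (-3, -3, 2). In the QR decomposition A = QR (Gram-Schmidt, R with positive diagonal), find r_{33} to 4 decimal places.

q_1 = a_1/‖a_1‖ = (-1, 4, 2)/4.5826 = (-0.2182, 0.8729, 0.4364).
r_{12} = q_1·a_2 = -1.7457.
u_2 = a_2 + 1.7457·q_1 = (-4.3810, -0.4762, -1.2381).
‖u_2‖ = 4.5774, so q_2 = (-0.9571, -0.1040, -0.2705).
r_{13} = q_1·a_3 = -1.0911; r_{23} = q_2·a_3 = 2.6424.
u_3 = a_3 + 1.0911·q_1 − 2.6424·q_2 = (-0.7091, -1.7727, 3.1909).
r_{33} = ‖u_3‖ = 3.7185.

r_{33} = 3.7185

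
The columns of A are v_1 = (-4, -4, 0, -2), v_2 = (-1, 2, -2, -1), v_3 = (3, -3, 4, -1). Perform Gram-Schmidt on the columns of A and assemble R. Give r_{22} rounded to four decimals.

r_{22} = 3.1447

v_1 = (-4, -4, 0, -2); ‖v_1‖ = 6.0000, so q_1 = (-0.6667, -0.6667, 0.0000, -0.3333).
q_1·v_2 = (-0.6667)·(-1) + (-0.6667)·2 + 0.0000·(-2) + (-0.3333)·(-1) = -0.3333.
u_2 = v_2 + 0.3333·q_1 = (-1.2222, 1.7778, -2.0000, -1.1111).
r_{22} = ‖u_2‖ = 3.1447.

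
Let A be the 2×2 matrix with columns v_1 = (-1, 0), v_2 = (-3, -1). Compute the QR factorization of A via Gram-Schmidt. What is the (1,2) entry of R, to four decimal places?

e_1 = v_1/‖v_1‖ = (-1, 0)/1.0000 = (-1.0000, 0.0000).
r_{12} = e_1·v_2 = 3.0000.

r_{12} = 3.0000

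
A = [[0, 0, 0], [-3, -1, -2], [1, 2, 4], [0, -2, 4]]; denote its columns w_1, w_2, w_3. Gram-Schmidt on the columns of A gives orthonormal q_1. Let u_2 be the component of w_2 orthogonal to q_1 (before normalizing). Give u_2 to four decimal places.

w_1 = (0, -3, 1, 0); ‖w_1‖ = 3.1623, so q_1 = (0.0000, -0.9487, 0.3162, 0.0000).
q_1·w_2 = 0.0000·0 + (-0.9487)·(-1) + 0.3162·2 + 0.0000·(-2) = 1.5811.
u_2 = w_2 − 1.5811·q_1 = (0.0000, 0.5000, 1.5000, -2.0000).

u_2 = (0.0000, 0.5000, 1.5000, -2.0000)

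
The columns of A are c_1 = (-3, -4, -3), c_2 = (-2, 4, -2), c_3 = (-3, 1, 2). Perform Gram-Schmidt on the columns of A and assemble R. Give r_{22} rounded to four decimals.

c_1 = (-3, -4, -3); ‖c_1‖ = 5.8310, so q_1 = (-0.5145, -0.6860, -0.5145).
q_1·c_2 = (-0.5145)·(-2) + (-0.6860)·4 + (-0.5145)·(-2) = -0.6860.
u_2 = c_2 + 0.6860·q_1 = (-2.3529, 3.5294, -2.3529).
r_{22} = ‖u_2‖ = 4.8507.

r_{22} = 4.8507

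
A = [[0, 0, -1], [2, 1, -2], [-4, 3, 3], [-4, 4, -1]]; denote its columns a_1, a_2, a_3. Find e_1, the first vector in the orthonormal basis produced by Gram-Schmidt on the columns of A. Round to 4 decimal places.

e_1 = (0.0000, 0.3333, -0.6667, -0.6667)

e_1 = a_1/‖a_1‖ = (0, 2, -4, -4)/6.0000 = (0.0000, 0.3333, -0.6667, -0.6667).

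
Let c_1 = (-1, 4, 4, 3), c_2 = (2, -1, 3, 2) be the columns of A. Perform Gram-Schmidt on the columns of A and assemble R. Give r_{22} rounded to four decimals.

e_1 = c_1/‖c_1‖ = (-1, 4, 4, 3)/6.4807 = (-0.1543, 0.6172, 0.6172, 0.4629).
r_{12} = e_1·c_2 = 1.8516.
u_2 = c_2 − 1.8516·e_1 = (2.2857, -2.1429, 1.8571, 1.1429).
r_{22} = ‖u_2‖ = 3.8173.

r_{22} = 3.8173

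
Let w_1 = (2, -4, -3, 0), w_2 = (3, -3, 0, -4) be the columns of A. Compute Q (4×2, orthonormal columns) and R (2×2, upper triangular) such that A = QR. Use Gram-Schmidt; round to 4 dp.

Q = [[0.3714, 0.3681], [-0.7428, -0.1083], [-0.5571, 0.3897], [0.0000, -0.8372]], R = [[5.3852, 3.3425], [0.0000, 4.7778]]

q_1 = w_1/‖w_1‖ = (2, -4, -3, 0)/5.3852 = (0.3714, -0.7428, -0.5571, 0.0000).
r_{12} = q_1·w_2 = 3.3425.
u_2 = w_2 − 3.3425·q_1 = (1.7586, -0.5172, 1.8621, -4.0000).
‖u_2‖ = 4.7778, so q_2 = (0.3681, -0.1083, 0.3897, -0.8372).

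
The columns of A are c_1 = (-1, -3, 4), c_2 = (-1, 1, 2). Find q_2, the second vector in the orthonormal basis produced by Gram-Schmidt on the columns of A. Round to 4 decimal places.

q_1 = c_1/‖c_1‖ = (-1, -3, 4)/5.0990 = (-0.1961, -0.5883, 0.7845).
r_{12} = q_1·c_2 = 1.1767.
u_2 = c_2 − 1.1767·q_1 = (-0.7692, 1.6923, 1.0769).
‖u_2‖ = 2.1483, so q_2 = (-0.3581, 0.7877, 0.5013).

q_2 = (-0.3581, 0.7877, 0.5013)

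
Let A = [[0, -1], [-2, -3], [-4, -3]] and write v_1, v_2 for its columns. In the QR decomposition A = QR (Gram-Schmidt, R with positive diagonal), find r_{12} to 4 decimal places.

r_{12} = 4.0249

v_1 = (0, -2, -4); ‖v_1‖ = 4.4721, so q_1 = (0.0000, -0.4472, -0.8944).
r_{12} = q_1·v_2 = 4.0249.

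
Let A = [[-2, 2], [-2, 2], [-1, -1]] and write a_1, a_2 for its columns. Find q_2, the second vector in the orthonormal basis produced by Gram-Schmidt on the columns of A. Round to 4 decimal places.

q_2 = (0.2357, 0.2357, -0.9428)

q_1 = a_1/‖a_1‖ = (-2, -2, -1)/3.0000 = (-0.6667, -0.6667, -0.3333).
r_{12} = q_1·a_2 = -2.3333.
u_2 = a_2 + 2.3333·q_1 = (0.4444, 0.4444, -1.7778).
‖u_2‖ = 1.8856, so q_2 = (0.2357, 0.2357, -0.9428).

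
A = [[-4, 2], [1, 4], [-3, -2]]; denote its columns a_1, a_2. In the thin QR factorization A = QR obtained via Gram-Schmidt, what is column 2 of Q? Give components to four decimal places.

q_2 = (0.4726, 0.8034, -0.3623)

q_1 = a_1/‖a_1‖ = (-4, 1, -3)/5.0990 = (-0.7845, 0.1961, -0.5883).
r_{12} = q_1·a_2 = 0.3922.
u_2 = a_2 − 0.3922·q_1 = (2.3077, 3.9231, -1.7692).
‖u_2‖ = 4.8833, so q_2 = (0.4726, 0.8034, -0.3623).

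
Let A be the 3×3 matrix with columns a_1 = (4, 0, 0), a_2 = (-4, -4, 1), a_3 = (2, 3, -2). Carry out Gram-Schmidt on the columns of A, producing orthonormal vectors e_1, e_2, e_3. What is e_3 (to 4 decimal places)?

a_1 = (4, 0, 0); ‖a_1‖ = 4.0000, so e_1 = (1.0000, 0.0000, 0.0000).
e_1·a_2 = 1.0000·(-4) + 0.0000·(-4) + 0.0000·1 = -4.0000.
u_2 = a_2 + 4.0000·e_1 = (0.0000, -4.0000, 1.0000).
‖u_2‖ = 4.1231, so e_2 = (0.0000, -0.9701, 0.2425).
e_1·a_3 = 1.0000·2 + 0.0000·3 + 0.0000·(-2) = 2.0000; e_2·a_3 = 0.0000·2 + (-0.9701)·3 + 0.2425·(-2) = -3.3955.
u_3 = a_3 − 2.0000·e_1 + 3.3955·e_2 = (0.0000, -0.2941, -1.1765).
‖u_3‖ = 1.2127, so e_3 = (0.0000, -0.2425, -0.9701).

e_3 = (0.0000, -0.2425, -0.9701)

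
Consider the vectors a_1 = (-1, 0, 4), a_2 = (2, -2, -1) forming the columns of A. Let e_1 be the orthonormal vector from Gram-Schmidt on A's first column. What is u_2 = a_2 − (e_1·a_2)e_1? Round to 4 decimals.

u_2 = (1.6471, -2.0000, 0.4118)

a_1 = (-1, 0, 4); ‖a_1‖ = 4.1231, so e_1 = (-0.2425, 0.0000, 0.9701).
e_1·a_2 = (-0.2425)·2 + 0.0000·(-2) + 0.9701·(-1) = -1.4552.
u_2 = a_2 + 1.4552·e_1 = (1.6471, -2.0000, 0.4118).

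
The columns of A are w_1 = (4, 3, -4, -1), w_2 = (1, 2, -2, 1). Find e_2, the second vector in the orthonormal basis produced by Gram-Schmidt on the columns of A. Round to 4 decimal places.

e_1 = w_1/‖w_1‖ = (4, 3, -4, -1)/6.4807 = (0.6172, 0.4629, -0.6172, -0.1543).
r_{12} = e_1·w_2 = 2.6232.
u_2 = w_2 − 2.6232·e_1 = (-0.6190, 0.7857, -0.3810, 1.4048).
‖u_2‖ = 1.7661, so e_2 = (-0.3505, 0.4449, -0.2157, 0.7954).

e_2 = (-0.3505, 0.4449, -0.2157, 0.7954)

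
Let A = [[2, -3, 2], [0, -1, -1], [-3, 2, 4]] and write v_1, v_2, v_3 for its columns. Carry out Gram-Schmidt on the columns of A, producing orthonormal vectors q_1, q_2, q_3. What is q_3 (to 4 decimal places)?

q_3 = (0.4867, -0.8111, 0.3244)

q_1 = v_1/‖v_1‖ = (2, 0, -3)/3.6056 = (0.5547, 0.0000, -0.8321).
r_{12} = q_1·v_2 = -3.3282.
u_2 = v_2 + 3.3282·q_1 = (-1.1538, -1.0000, -0.7692).
‖u_2‖ = 1.7097, so q_2 = (-0.6749, -0.5849, -0.4499).
r_{13} = q_1·v_3 = -2.2188; r_{23} = q_2·v_3 = -2.5646.
u_3 = v_3 + 2.2188·q_1 + 2.5646·q_2 = (1.5000, -2.5000, 1.0000).
‖u_3‖ = 3.0822, so q_3 = (0.4867, -0.8111, 0.3244).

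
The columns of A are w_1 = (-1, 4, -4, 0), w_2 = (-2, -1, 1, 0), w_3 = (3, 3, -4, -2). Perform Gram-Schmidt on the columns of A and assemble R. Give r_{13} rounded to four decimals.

r_{13} = 4.3519

e_1 = w_1/‖w_1‖ = (-1, 4, -4, 0)/5.7446 = (-0.1741, 0.6963, -0.6963, 0.0000).
r_{13} = e_1·w_3 = 4.3519.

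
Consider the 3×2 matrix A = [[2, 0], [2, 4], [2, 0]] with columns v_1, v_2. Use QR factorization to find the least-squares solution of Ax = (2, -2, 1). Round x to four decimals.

x = (0.7500, -0.8750)

q_1 = v_1/‖v_1‖ = (2, 2, 2)/3.4641 = (0.5774, 0.5774, 0.5774).
r_{12} = q_1·v_2 = 2.3094.
u_2 = v_2 − 2.3094·q_1 = (-1.3333, 2.6667, -1.3333).
‖u_2‖ = 3.2660, so q_2 = (-0.4082, 0.8165, -0.4082).
Qᵀb = (0.5774, -2.8577).
Back-substitute: x_2 = -2.8577/3.2660 = -0.8750.
x_1 = (0.5774 − 2.3094·(-0.8750))/3.4641 = 0.7500.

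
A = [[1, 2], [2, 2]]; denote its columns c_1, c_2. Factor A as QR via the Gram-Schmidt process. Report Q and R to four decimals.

Q = [[0.4472, 0.8944], [0.8944, -0.4472]], R = [[2.2361, 2.6833], [0.0000, 0.8944]]

q_1 = c_1/‖c_1‖ = (1, 2)/2.2361 = (0.4472, 0.8944).
r_{12} = q_1·c_2 = 2.6833.
u_2 = c_2 − 2.6833·q_1 = (0.8000, -0.4000).
‖u_2‖ = 0.8944, so q_2 = (0.8944, -0.4472).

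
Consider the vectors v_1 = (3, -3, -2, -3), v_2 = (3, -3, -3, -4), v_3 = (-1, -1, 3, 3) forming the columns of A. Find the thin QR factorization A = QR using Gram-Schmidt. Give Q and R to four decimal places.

Q = [[0.5388, -0.4429, -0.7071], [-0.5388, 0.4429, -0.7071], [-0.3592, -0.6201, 0.0000], [-0.5388, -0.4724, 0.0000]], R = [[5.5678, 6.4658, -2.6941], [0.0000, 1.0925, -3.2775], [0.0000, 0.0000, 1.4142]]

v_1 = (3, -3, -2, -3); ‖v_1‖ = 5.5678, so q_1 = (0.5388, -0.5388, -0.3592, -0.5388).
q_1·v_2 = 0.5388·3 + (-0.5388)·(-3) + (-0.3592)·(-3) + (-0.5388)·(-4) = 6.4658.
u_2 = v_2 − 6.4658·q_1 = (-0.4839, 0.4839, -0.6774, -0.5161).
‖u_2‖ = 1.0925, so q_2 = (-0.4429, 0.4429, -0.6201, -0.4724).
q_1·v_3 = 0.5388·(-1) + (-0.5388)·(-1) + (-0.3592)·3 + (-0.5388)·3 = -2.6941; q_2·v_3 = (-0.4429)·(-1) + 0.4429·(-1) + (-0.6201)·3 + (-0.4724)·3 = -3.2775.
u_3 = v_3 + 2.6941·q_1 + 3.2775·q_2 = (-1.0000, -1.0000, 0.0000, 0.0000).
‖u_3‖ = 1.4142, so q_3 = (-0.7071, -0.7071, 0.0000, 0.0000).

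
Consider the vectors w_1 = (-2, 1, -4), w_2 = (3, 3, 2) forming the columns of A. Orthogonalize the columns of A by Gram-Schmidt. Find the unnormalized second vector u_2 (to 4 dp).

e_1 = w_1/‖w_1‖ = (-2, 1, -4)/4.5826 = (-0.4364, 0.2182, -0.8729).
r_{12} = e_1·w_2 = -2.4004.
u_2 = w_2 + 2.4004·e_1 = (1.9524, 3.5238, -0.0952).

u_2 = (1.9524, 3.5238, -0.0952)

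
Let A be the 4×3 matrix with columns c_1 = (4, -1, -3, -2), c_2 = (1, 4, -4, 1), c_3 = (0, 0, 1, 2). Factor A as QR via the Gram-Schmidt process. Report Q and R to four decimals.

c_1 = (4, -1, -3, -2); ‖c_1‖ = 5.4772, so e_1 = (0.7303, -0.1826, -0.5477, -0.3651).
e_1·c_2 = 0.7303·1 + (-0.1826)·4 + (-0.5477)·(-4) + (-0.3651)·1 = 1.8257.
u_2 = c_2 − 1.8257·e_1 = (-0.3333, 4.3333, -3.0000, 1.6667).
‖u_2‖ = 5.5377, so e_2 = (-0.0602, 0.7825, -0.5417, 0.3010).
e_1·c_3 = 0.7303·0 + (-0.1826)·0 + (-0.5477)·1 + (-0.3651)·2 = -1.2780; e_2·c_3 = (-0.0602)·0 + 0.7825·0 + (-0.5417)·1 + 0.3010·2 = 0.0602.
u_3 = c_3 + 1.2780·e_1 − 0.0602·e_2 = (0.9370, -0.2804, 0.3326, 1.5152).
‖u_3‖ = 1.8339, so e_3 = (0.5109, -0.1529, 0.1814, 0.8262).

Q = [[0.7303, -0.0602, 0.5109], [-0.1826, 0.7825, -0.1529], [-0.5477, -0.5417, 0.1814], [-0.3651, 0.3010, 0.8262]], R = [[5.4772, 1.8257, -1.2780], [0.0000, 5.5377, 0.0602], [0.0000, 0.0000, 1.8339]]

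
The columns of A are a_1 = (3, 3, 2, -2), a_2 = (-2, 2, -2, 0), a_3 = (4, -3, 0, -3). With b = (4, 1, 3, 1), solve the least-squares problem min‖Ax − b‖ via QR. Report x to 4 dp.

x = (0.6771, -1.2322, -0.3925)

a_1 = (3, 3, 2, -2); ‖a_1‖ = 5.0990, so q_1 = (0.5883, 0.5883, 0.3922, -0.3922).
q_1·a_2 = 0.5883·(-2) + 0.5883·2 + 0.3922·(-2) + (-0.3922)·0 = -0.7845.
u_2 = a_2 + 0.7845·q_1 = (-1.5385, 2.4615, -1.6923, -0.3077).
‖u_2‖ = 3.3741, so q_2 = (-0.4560, 0.7295, -0.5016, -0.0912).
q_1·a_3 = 0.5883·4 + 0.5883·(-3) + 0.3922·0 + (-0.3922)·(-3) = 1.7650; q_2·a_3 = (-0.4560)·4 + 0.7295·(-3) + (-0.5016)·0 + (-0.0912)·(-3) = -3.7389.
u_3 = a_3 − 1.7650·q_1 + 3.7389·q_2 = (1.2568, -1.3108, -2.5676, -2.6486).
‖u_3‖ = 4.1116, so q_3 = (0.3057, -0.3188, -0.6245, -0.6442).
Qᵀb = (3.7262, -2.6902, -1.6138).
Back-substitute: x_3 = -1.6138/4.1116 = -0.3925.
x_2 = (-2.6902 + 3.7389·(-0.3925))/3.3741 = -1.2322.
x_1 = (3.7262 + 0.7845·(-1.2322) − 1.7650·(-0.3925))/5.0990 = 0.6771.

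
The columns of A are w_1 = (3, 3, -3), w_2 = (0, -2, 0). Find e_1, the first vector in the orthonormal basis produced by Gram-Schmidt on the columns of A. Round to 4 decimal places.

e_1 = (0.5774, 0.5774, -0.5774)

w_1 = (3, 3, -3); ‖w_1‖ = 5.1962, so e_1 = (0.5774, 0.5774, -0.5774).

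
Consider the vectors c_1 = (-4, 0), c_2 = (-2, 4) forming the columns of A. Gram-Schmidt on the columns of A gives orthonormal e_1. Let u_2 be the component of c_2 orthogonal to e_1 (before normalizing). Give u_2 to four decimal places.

c_1 = (-4, 0); ‖c_1‖ = 4.0000, so e_1 = (-1.0000, 0.0000).
e_1·c_2 = (-1.0000)·(-2) + 0.0000·4 = 2.0000.
u_2 = c_2 − 2.0000·e_1 = (0.0000, 4.0000).

u_2 = (0.0000, 4.0000)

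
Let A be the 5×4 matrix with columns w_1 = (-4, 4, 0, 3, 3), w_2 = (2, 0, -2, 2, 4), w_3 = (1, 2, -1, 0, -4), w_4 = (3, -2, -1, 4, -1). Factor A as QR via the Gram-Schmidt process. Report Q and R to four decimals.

e_1 = w_1/‖w_1‖ = (-4, 4, 0, 3, 3)/7.0711 = (-0.5657, 0.5657, 0.0000, 0.4243, 0.4243).
r_{12} = e_1·w_2 = 1.4142.
u_2 = w_2 − 1.4142·e_1 = (2.8000, -0.8000, -2.0000, 1.4000, 3.4000).
‖u_2‖ = 5.0990, so e_2 = (0.5491, -0.1569, -0.3922, 0.2746, 0.6668).
r_{13} = e_1·w_3 = -1.1314; r_{23} = e_2·w_3 = -2.0396.
u_3 = w_3 + 1.1314·e_1 + 2.0396·e_2 = (1.4800, 2.3200, -1.8000, 1.0400, -2.1600).
‖u_3‖ = 4.0694, so e_3 = (0.3637, 0.5701, -0.4423, 0.2556, -0.5308).
r_{14} = e_1·w_4 = -1.5556; r_{24} = e_2·w_4 = 2.7848; r_{34} = e_3·w_4 = 1.9462.
u_4 = w_4 + 1.5556·e_1 − 2.7848·e_2 − 1.9462·e_3 = (-0.1171, -1.7926, 0.9532, 3.3980, -1.1639).
‖u_4‖ = 4.1276, so e_4 = (-0.0284, -0.4343, 0.2309, 0.8232, -0.2820).

Q = [[-0.5657, 0.5491, 0.3637, -0.0284], [0.5657, -0.1569, 0.5701, -0.4343], [0.0000, -0.3922, -0.4423, 0.2309], [0.4243, 0.2746, 0.2556, 0.8232], [0.4243, 0.6668, -0.5308, -0.2820]], R = [[7.0711, 1.4142, -1.1314, -1.5556], [0.0000, 5.0990, -2.0396, 2.7848], [0.0000, 0.0000, 4.0694, 1.9462], [0.0000, 0.0000, 0.0000, 4.1276]]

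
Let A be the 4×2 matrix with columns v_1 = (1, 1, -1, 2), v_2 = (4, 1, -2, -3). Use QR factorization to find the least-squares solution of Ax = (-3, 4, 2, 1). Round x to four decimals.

v_1 = (1, 1, -1, 2); ‖v_1‖ = 2.6458, so q_1 = (0.3780, 0.3780, -0.3780, 0.7559).
q_1·v_2 = 0.3780·4 + 0.3780·1 + (-0.3780)·(-2) + 0.7559·(-3) = 0.3780.
u_2 = v_2 − 0.3780·q_1 = (3.8571, 0.8571, -1.8571, -3.2857).
‖u_2‖ = 5.4642, so q_2 = (0.7059, 0.1569, -0.3399, -0.6013).
Qᵀb = (0.3780, -2.7713).
Back-substitute: x_2 = -2.7713/5.4642 = -0.5072.
x_1 = (0.3780 − 0.3780·(-0.5072))/2.6458 = 0.2153.

x = (0.2153, -0.5072)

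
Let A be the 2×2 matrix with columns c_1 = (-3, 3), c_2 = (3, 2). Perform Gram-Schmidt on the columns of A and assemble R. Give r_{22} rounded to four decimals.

q_1 = c_1/‖c_1‖ = (-3, 3)/4.2426 = (-0.7071, 0.7071).
r_{12} = q_1·c_2 = -0.7071.
u_2 = c_2 + 0.7071·q_1 = (2.5000, 2.5000).
r_{22} = ‖u_2‖ = 3.5355.

r_{22} = 3.5355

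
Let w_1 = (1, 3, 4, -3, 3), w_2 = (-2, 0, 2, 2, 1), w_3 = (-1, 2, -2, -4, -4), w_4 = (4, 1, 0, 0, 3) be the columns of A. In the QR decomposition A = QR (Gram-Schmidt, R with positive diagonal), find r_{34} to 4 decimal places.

r_{34} = -3.8253

q_1 = w_1/‖w_1‖ = (1, 3, 4, -3, 3)/6.6332 = (0.1508, 0.4523, 0.6030, -0.4523, 0.4523).
r_{12} = q_1·w_2 = 0.4523.
u_2 = w_2 − 0.4523·q_1 = (-2.0682, -0.2045, 1.7273, 2.2045, 0.7955).
‖u_2‖ = 3.5771, so q_2 = (-0.5782, -0.0572, 0.4829, 0.6163, 0.2224).
r_{13} = q_1·w_3 = -0.4523; r_{23} = q_2·w_3 = -3.8566.
u_3 = w_3 + 0.4523·q_1 + 3.8566·q_2 = (-3.1616, 1.9840, 0.1350, -1.8277, -2.9378).
‖u_3‖ = 5.0914, so q_3 = (-0.6210, 0.3897, 0.0265, -0.3590, -0.5770).
r_{34} = q_3·w_4 = -3.8253.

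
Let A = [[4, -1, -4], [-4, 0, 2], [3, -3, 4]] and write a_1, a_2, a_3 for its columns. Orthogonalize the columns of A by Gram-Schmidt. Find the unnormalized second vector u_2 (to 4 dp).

q_1 = a_1/‖a_1‖ = (4, -4, 3)/6.4031 = (0.6247, -0.6247, 0.4685).
r_{12} = q_1·a_2 = -2.0303.
u_2 = a_2 + 2.0303·q_1 = (0.2683, -1.2683, -2.0488).

u_2 = (0.2683, -1.2683, -2.0488)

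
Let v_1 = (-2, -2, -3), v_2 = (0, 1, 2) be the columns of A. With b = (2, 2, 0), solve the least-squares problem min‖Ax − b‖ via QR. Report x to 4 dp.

v_1 = (-2, -2, -3); ‖v_1‖ = 4.1231, so q_1 = (-0.4851, -0.4851, -0.7276).
q_1·v_2 = (-0.4851)·0 + (-0.4851)·1 + (-0.7276)·2 = -1.9403.
u_2 = v_2 + 1.9403·q_1 = (-0.9412, 0.0588, 0.5882).
‖u_2‖ = 1.1114, so q_2 = (-0.8468, 0.0529, 0.5293).
Qᵀb = (-1.9403, -1.5878).
Back-substitute: x_2 = -1.5878/1.1114 = -1.4286.
x_1 = (-1.9403 + 1.9403·(-1.4286))/4.1231 = -1.1429.

x = (-1.1429, -1.4286)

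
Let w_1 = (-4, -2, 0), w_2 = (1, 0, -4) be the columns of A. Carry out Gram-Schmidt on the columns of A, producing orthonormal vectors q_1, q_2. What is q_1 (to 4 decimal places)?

q_1 = (-0.8944, -0.4472, 0.0000)

w_1 = (-4, -2, 0); ‖w_1‖ = 4.4721, so q_1 = (-0.8944, -0.4472, 0.0000).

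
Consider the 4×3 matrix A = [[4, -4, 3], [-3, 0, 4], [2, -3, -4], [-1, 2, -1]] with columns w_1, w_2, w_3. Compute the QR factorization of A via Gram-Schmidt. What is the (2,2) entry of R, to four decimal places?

r_{22} = 3.1305

q_1 = w_1/‖w_1‖ = (4, -3, 2, -1)/5.4772 = (0.7303, -0.5477, 0.3651, -0.1826).
r_{12} = q_1·w_2 = -4.3818.
u_2 = w_2 + 4.3818·q_1 = (-0.8000, -2.4000, -1.4000, 1.2000).
r_{22} = ‖u_2‖ = 3.1305.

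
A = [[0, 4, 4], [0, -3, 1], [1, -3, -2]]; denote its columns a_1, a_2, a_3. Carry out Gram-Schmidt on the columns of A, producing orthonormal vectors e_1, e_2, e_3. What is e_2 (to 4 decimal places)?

e_2 = (0.8000, -0.6000, 0.0000)

e_1 = a_1/‖a_1‖ = (0, 0, 1)/1.0000 = (0.0000, 0.0000, 1.0000).
r_{12} = e_1·a_2 = -3.0000.
u_2 = a_2 + 3.0000·e_1 = (4.0000, -3.0000, 0.0000).
‖u_2‖ = 5.0000, so e_2 = (0.8000, -0.6000, 0.0000).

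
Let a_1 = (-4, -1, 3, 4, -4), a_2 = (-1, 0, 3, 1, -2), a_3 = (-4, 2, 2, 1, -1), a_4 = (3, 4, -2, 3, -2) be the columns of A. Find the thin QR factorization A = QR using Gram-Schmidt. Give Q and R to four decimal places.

Q = [[-0.5252, 0.3523, -0.6360, 0.4250], [-0.1313, 0.2097, 0.6814, 0.6886], [0.3939, 0.8305, 0.0501, -0.2194], [0.5252, -0.3523, -0.2202, 0.4401], [-0.5252, -0.1342, 0.2831, -0.3216]], R = [[7.6158, 3.2827, 3.6766, -0.2626], [0.0000, 2.0553, 0.4530, -0.5537], [0.0000, 0.0000, 3.5039, -0.5090], [0.0000, 0.0000, 0.0000, 6.4316]]

q_1 = a_1/‖a_1‖ = (-4, -1, 3, 4, -4)/7.6158 = (-0.5252, -0.1313, 0.3939, 0.5252, -0.5252).
r_{12} = q_1·a_2 = 3.2827.
u_2 = a_2 − 3.2827·q_1 = (0.7241, 0.4310, 1.7069, -0.7241, -0.2759).
‖u_2‖ = 2.0553, so q_2 = (0.3523, 0.2097, 0.8305, -0.3523, -0.1342).
r_{13} = q_1·a_3 = 3.6766; r_{23} = q_2·a_3 = 0.4530.
u_3 = a_3 − 3.6766·q_1 − 0.4530·q_2 = (-2.2286, 2.3878, 0.1755, -0.7714, 0.9918).
‖u_3‖ = 3.5039, so q_3 = (-0.6360, 0.6814, 0.0501, -0.2202, 0.2831).
r_{14} = q_1·a_4 = -0.2626; r_{24} = q_2·a_4 = -0.5537; r_{34} = q_3·a_4 = -0.5090.
u_4 = a_4 + 0.2626·q_1 + 0.5537·q_2 + 0.5090·q_3 = (2.7334, 4.4285, -1.4112, 2.8308, -2.0682).
‖u_4‖ = 6.4316, so q_4 = (0.4250, 0.6886, -0.2194, 0.4401, -0.3216).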